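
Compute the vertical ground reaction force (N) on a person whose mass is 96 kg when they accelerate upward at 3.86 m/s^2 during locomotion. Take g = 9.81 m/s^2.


GRF = m * (g + a)
GRF = 96 * (9.81 + 3.86)
GRF = 96 * 13.6700
GRF = 1312.3200


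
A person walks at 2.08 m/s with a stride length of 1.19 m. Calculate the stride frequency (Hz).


f = v / stride_length
f = 2.08 / 1.19
f = 1.7479


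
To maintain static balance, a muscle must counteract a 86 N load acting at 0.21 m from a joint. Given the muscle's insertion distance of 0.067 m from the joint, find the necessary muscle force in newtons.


F_muscle = W * d_load / d_muscle
F_muscle = 86 * 0.21 / 0.067
Numerator = 18.0600
F_muscle = 269.5522


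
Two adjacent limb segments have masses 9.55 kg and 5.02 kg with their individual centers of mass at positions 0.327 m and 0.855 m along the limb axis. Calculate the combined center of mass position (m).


COM = (m1*x1 + m2*x2) / (m1 + m2)
COM = (9.55*0.327 + 5.02*0.855) / (9.55 + 5.02)
Numerator = 7.4150
Denominator = 14.5700
COM = 0.5089


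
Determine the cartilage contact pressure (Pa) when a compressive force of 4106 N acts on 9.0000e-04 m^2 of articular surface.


P = F / A
P = 4106 / 9.0000e-04
P = 4.5622e+06


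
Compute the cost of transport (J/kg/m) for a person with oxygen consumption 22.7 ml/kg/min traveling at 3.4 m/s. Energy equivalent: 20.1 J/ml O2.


Power per kg = VO2 * 20.1 / 60
Power per kg = 22.7 * 20.1 / 60 = 7.6045 W/kg
Cost = power_per_kg / speed
Cost = 7.6045 / 3.4
Cost = 2.2366


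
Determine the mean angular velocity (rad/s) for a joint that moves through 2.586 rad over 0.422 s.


omega = delta_theta / delta_t
omega = 2.586 / 0.422
omega = 6.1280


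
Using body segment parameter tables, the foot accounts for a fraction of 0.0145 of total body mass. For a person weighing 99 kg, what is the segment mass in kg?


m_segment = body_mass * fraction
m_segment = 99 * 0.0145
m_segment = 1.4355


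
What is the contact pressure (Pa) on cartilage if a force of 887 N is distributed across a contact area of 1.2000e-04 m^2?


P = F / A
P = 887 / 1.2000e-04
P = 7.3917e+06


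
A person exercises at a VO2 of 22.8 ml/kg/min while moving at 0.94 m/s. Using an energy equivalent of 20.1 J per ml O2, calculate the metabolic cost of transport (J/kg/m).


Power per kg = VO2 * 20.1 / 60
Power per kg = 22.8 * 20.1 / 60 = 7.6380 W/kg
Cost = power_per_kg / speed
Cost = 7.6380 / 0.94
Cost = 8.1255


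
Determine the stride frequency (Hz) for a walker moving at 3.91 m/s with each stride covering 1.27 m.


f = v / stride_length
f = 3.91 / 1.27
f = 3.0787


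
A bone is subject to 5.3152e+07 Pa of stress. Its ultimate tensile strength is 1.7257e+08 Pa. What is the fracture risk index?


FRI = applied / ultimate
FRI = 5.3152e+07 / 1.7257e+08
FRI = 0.3080


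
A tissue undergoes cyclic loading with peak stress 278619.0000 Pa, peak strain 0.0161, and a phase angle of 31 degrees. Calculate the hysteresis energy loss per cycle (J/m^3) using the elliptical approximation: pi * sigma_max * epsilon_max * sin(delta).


E_loss = pi * sigma_max * epsilon_max * sin(delta)
delta = 31 deg = 0.5411 rad
sin(delta) = 0.5150
E_loss = pi * 278619.0000 * 0.0161 * 0.5150
E_loss = 7258.1479


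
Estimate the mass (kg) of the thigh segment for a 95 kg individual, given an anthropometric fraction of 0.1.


m_segment = body_mass * fraction
m_segment = 95 * 0.1
m_segment = 9.5000


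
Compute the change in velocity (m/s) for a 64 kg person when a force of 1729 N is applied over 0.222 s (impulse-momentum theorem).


J = F * dt = 1729 * 0.222 = 383.8380 N*s
delta_v = J / m
delta_v = 383.8380 / 64
delta_v = 5.9975


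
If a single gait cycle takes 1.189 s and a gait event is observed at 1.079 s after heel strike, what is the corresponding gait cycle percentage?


pct = (event_time / cycle_time) * 100
pct = (1.079 / 1.189) * 100
ratio = 0.9075
pct = 90.7485


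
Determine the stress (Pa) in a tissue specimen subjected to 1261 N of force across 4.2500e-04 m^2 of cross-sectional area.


stress = F / A
stress = 1261 / 4.2500e-04
stress = 2.9671e+06


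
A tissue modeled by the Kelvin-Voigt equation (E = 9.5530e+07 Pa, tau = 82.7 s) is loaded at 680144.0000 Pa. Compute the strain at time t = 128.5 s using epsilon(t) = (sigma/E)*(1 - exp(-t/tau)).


epsilon(t) = (sigma/E) * (1 - exp(-t/tau))
sigma/E = 680144.0000 / 9.5530e+07 = 0.0071
exp(-t/tau) = exp(-128.5 / 82.7) = 0.2114
epsilon = 0.0071 * (1 - 0.2114)
epsilon = 0.0056


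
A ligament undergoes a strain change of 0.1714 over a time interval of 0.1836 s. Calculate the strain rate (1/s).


strain_rate = delta_strain / delta_t
strain_rate = 0.1714 / 0.1836
strain_rate = 0.9336


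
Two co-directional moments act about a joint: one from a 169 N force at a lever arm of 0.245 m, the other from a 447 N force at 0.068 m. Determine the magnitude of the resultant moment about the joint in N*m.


M = F1 * d1 + F2 * d2
M = 169 * 0.245 + 447 * 0.068
M = 41.4050 + 30.3960
M = 71.8010


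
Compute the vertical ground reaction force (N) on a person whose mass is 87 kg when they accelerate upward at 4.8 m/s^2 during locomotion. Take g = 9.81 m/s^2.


GRF = m * (g + a)
GRF = 87 * (9.81 + 4.8)
GRF = 87 * 14.6100
GRF = 1271.0700


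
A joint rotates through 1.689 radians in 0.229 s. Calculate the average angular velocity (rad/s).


omega = delta_theta / delta_t
omega = 1.689 / 0.229
omega = 7.3755


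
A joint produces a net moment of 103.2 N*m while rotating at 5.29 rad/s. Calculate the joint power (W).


P = M * omega
P = 103.2 * 5.29
P = 545.9280


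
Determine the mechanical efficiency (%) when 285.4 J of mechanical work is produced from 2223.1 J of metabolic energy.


eta = (W_mech / E_meta) * 100
eta = (285.4 / 2223.1) * 100
ratio = 0.1284
eta = 12.8379


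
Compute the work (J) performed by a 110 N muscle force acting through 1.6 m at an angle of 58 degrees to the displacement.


W = F * d * cos(theta)
theta = 58 deg = 1.0123 rad
cos(theta) = 0.5299
W = 110 * 1.6 * 0.5299
W = 93.2658


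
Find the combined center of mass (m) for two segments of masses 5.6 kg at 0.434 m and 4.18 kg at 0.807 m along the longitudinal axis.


COM = (m1*x1 + m2*x2) / (m1 + m2)
COM = (5.6*0.434 + 4.18*0.807) / (5.6 + 4.18)
Numerator = 5.8037
Denominator = 9.7800
COM = 0.5934


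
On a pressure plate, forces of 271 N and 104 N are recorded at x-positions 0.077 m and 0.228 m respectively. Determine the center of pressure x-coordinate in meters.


COP_x = (F1*x1 + F2*x2) / (F1 + F2)
COP_x = (271*0.077 + 104*0.228) / (271 + 104)
Numerator = 44.5790
Denominator = 375
COP_x = 0.1189


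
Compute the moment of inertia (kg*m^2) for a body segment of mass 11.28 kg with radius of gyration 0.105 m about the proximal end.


I = m * k^2
I = 11.28 * 0.105^2
k^2 = 0.0110
I = 0.1244


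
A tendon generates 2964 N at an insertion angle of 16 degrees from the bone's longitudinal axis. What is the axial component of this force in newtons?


F_eff = F_tendon * cos(theta)
theta = 16 deg = 0.2793 rad
cos(theta) = 0.9613
F_eff = 2964 * 0.9613
F_eff = 2849.1797


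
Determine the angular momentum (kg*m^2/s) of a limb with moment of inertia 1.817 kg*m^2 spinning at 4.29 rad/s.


L = I * omega
L = 1.817 * 4.29
L = 7.7949


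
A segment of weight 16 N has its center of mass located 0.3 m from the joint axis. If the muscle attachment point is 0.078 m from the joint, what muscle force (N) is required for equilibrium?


F_muscle = W * d_load / d_muscle
F_muscle = 16 * 0.3 / 0.078
Numerator = 4.8000
F_muscle = 61.5385


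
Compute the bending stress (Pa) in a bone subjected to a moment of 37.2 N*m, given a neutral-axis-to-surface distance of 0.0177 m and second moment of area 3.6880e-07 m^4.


sigma = M * c / I
sigma = 37.2 * 0.0177 / 3.6880e-07
M * c = 0.6584
sigma = 1.7854e+06


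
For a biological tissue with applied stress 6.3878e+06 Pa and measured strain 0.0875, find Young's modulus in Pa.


E = stress / strain
E = 6.3878e+06 / 0.0875
E = 7.3003e+07


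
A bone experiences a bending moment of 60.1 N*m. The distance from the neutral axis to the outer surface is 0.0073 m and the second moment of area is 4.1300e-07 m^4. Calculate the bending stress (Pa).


sigma = M * c / I
sigma = 60.1 * 0.0073 / 4.1300e-07
M * c = 0.4387
sigma = 1.0623e+06


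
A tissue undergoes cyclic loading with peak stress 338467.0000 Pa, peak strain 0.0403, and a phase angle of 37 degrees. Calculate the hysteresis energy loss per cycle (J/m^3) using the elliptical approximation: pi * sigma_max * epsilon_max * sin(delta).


E_loss = pi * sigma_max * epsilon_max * sin(delta)
delta = 37 deg = 0.6458 rad
sin(delta) = 0.6018
E_loss = pi * 338467.0000 * 0.0403 * 0.6018
E_loss = 25788.9866


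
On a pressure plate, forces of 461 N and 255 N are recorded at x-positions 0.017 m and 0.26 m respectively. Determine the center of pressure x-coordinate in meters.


COP_x = (F1*x1 + F2*x2) / (F1 + F2)
COP_x = (461*0.017 + 255*0.26) / (461 + 255)
Numerator = 74.1370
Denominator = 716
COP_x = 0.1035


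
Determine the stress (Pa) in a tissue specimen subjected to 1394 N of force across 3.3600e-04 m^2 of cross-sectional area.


stress = F / A
stress = 1394 / 3.3600e-04
stress = 4.1488e+06


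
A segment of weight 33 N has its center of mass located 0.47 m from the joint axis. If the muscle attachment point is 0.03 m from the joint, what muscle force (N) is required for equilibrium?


F_muscle = W * d_load / d_muscle
F_muscle = 33 * 0.47 / 0.03
Numerator = 15.5100
F_muscle = 517.0000


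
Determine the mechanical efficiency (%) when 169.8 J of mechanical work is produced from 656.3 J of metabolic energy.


eta = (W_mech / E_meta) * 100
eta = (169.8 / 656.3) * 100
ratio = 0.2587
eta = 25.8723


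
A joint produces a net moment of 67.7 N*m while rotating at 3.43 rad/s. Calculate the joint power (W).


P = M * omega
P = 67.7 * 3.43
P = 232.2110


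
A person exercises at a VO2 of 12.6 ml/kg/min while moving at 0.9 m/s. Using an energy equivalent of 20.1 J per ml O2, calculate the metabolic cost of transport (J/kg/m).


Power per kg = VO2 * 20.1 / 60
Power per kg = 12.6 * 20.1 / 60 = 4.2210 W/kg
Cost = power_per_kg / speed
Cost = 4.2210 / 0.9
Cost = 4.6900


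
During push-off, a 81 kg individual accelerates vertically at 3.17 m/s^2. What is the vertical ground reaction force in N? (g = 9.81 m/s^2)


GRF = m * (g + a)
GRF = 81 * (9.81 + 3.17)
GRF = 81 * 12.9800
GRF = 1051.3800


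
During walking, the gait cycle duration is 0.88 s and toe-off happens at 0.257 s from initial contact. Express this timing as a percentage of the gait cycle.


pct = (event_time / cycle_time) * 100
pct = (0.257 / 0.88) * 100
ratio = 0.2920
pct = 29.2045


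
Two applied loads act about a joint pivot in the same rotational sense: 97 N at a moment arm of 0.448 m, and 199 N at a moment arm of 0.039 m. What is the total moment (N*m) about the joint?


M = F1 * d1 + F2 * d2
M = 97 * 0.448 + 199 * 0.039
M = 43.4560 + 7.7610
M = 51.2170


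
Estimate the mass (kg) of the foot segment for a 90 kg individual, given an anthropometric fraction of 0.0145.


m_segment = body_mass * fraction
m_segment = 90 * 0.0145
m_segment = 1.3050


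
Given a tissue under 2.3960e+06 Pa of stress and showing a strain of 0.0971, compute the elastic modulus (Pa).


E = stress / strain
E = 2.3960e+06 / 0.0971
E = 2.4676e+07


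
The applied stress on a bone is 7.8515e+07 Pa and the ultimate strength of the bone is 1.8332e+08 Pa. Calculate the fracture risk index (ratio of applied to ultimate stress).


FRI = applied / ultimate
FRI = 7.8515e+07 / 1.8332e+08
FRI = 0.4283


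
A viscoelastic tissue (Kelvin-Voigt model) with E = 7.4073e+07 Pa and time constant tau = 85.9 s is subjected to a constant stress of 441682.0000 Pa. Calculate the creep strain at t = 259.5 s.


epsilon(t) = (sigma/E) * (1 - exp(-t/tau))
sigma/E = 441682.0000 / 7.4073e+07 = 0.0060
exp(-t/tau) = exp(-259.5 / 85.9) = 0.0488
epsilon = 0.0060 * (1 - 0.0488)
epsilon = 0.0057


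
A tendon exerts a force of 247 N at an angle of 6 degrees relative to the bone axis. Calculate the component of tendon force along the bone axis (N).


F_eff = F_tendon * cos(theta)
theta = 6 deg = 0.1047 rad
cos(theta) = 0.9945
F_eff = 247 * 0.9945
F_eff = 245.6469


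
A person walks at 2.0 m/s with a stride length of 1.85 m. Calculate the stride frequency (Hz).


f = v / stride_length
f = 2.0 / 1.85
f = 1.0811


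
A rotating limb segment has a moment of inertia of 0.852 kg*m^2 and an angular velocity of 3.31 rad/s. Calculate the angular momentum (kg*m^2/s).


L = I * omega
L = 0.852 * 3.31
L = 2.8201


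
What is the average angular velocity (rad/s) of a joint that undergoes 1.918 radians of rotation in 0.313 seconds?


omega = delta_theta / delta_t
omega = 1.918 / 0.313
omega = 6.1278


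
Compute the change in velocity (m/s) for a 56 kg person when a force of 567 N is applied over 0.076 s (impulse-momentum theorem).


J = F * dt = 567 * 0.076 = 43.0920 N*s
delta_v = J / m
delta_v = 43.0920 / 56
delta_v = 0.7695


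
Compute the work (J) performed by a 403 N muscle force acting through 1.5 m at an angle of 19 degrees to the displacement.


W = F * d * cos(theta)
theta = 19 deg = 0.3316 rad
cos(theta) = 0.9455
W = 403 * 1.5 * 0.9455
W = 571.5660


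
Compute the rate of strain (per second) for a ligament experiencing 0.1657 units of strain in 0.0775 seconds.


strain_rate = delta_strain / delta_t
strain_rate = 0.1657 / 0.0775
strain_rate = 2.1381


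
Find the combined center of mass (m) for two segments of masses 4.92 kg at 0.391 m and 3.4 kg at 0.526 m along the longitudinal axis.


COM = (m1*x1 + m2*x2) / (m1 + m2)
COM = (4.92*0.391 + 3.4*0.526) / (4.92 + 3.4)
Numerator = 3.7121
Denominator = 8.3200
COM = 0.4462


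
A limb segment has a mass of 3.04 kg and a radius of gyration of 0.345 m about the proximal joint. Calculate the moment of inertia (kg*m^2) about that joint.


I = m * k^2
I = 3.04 * 0.345^2
k^2 = 0.1190
I = 0.3618


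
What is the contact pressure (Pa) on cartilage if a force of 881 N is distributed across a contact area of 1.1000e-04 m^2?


P = F / A
P = 881 / 1.1000e-04
P = 8.0091e+06


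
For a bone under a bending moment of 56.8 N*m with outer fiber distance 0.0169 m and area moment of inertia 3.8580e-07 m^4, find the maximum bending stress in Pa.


sigma = M * c / I
sigma = 56.8 * 0.0169 / 3.8580e-07
M * c = 0.9599
sigma = 2.4881e+06


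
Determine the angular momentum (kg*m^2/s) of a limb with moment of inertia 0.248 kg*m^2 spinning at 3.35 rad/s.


L = I * omega
L = 0.248 * 3.35
L = 0.8308


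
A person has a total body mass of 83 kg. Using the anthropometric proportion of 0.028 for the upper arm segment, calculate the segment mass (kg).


m_segment = body_mass * fraction
m_segment = 83 * 0.028
m_segment = 2.3240


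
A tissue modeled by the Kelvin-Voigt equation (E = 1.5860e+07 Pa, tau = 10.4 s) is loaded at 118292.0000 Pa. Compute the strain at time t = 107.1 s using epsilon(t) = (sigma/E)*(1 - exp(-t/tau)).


epsilon(t) = (sigma/E) * (1 - exp(-t/tau))
sigma/E = 118292.0000 / 1.5860e+07 = 0.0075
exp(-t/tau) = exp(-107.1 / 10.4) = 3.3698e-05
epsilon = 0.0075 * (1 - 3.3698e-05)
epsilon = 0.0075


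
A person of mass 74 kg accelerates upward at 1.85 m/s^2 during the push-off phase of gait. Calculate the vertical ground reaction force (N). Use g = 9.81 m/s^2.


GRF = m * (g + a)
GRF = 74 * (9.81 + 1.85)
GRF = 74 * 11.6600
GRF = 862.8400


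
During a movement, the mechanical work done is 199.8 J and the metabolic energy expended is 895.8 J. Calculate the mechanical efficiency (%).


eta = (W_mech / E_meta) * 100
eta = (199.8 / 895.8) * 100
ratio = 0.2230
eta = 22.3041


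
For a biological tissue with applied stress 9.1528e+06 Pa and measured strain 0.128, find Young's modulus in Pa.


E = stress / strain
E = 9.1528e+06 / 0.128
E = 7.1506e+07


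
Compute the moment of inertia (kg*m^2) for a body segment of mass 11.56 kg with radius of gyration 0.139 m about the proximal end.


I = m * k^2
I = 11.56 * 0.139^2
k^2 = 0.0193
I = 0.2234


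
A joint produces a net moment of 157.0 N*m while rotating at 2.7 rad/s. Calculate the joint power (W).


P = M * omega
P = 157.0 * 2.7
P = 423.9000


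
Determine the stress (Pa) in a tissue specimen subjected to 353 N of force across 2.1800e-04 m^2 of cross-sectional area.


stress = F / A
stress = 353 / 2.1800e-04
stress = 1.6193e+06


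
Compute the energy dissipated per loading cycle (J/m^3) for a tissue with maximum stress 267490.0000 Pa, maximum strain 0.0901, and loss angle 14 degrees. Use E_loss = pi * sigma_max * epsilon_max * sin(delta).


E_loss = pi * sigma_max * epsilon_max * sin(delta)
delta = 14 deg = 0.2443 rad
sin(delta) = 0.2419
E_loss = pi * 267490.0000 * 0.0901 * 0.2419
E_loss = 18317.1285


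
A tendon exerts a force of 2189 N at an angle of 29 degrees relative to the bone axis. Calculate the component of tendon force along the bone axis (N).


F_eff = F_tendon * cos(theta)
theta = 29 deg = 0.5061 rad
cos(theta) = 0.8746
F_eff = 2189 * 0.8746
F_eff = 1914.5425


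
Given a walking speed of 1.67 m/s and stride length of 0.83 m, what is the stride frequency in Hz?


f = v / stride_length
f = 1.67 / 0.83
f = 2.0120


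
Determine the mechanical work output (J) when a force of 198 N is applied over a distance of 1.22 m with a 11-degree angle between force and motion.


W = F * d * cos(theta)
theta = 11 deg = 0.1920 rad
cos(theta) = 0.9816
W = 198 * 1.22 * 0.9816
W = 237.1219


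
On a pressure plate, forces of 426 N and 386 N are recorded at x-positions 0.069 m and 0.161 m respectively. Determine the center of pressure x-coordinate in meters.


COP_x = (F1*x1 + F2*x2) / (F1 + F2)
COP_x = (426*0.069 + 386*0.161) / (426 + 386)
Numerator = 91.5400
Denominator = 812
COP_x = 0.1127


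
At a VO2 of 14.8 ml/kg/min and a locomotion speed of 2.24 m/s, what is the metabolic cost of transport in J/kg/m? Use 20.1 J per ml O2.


Power per kg = VO2 * 20.1 / 60
Power per kg = 14.8 * 20.1 / 60 = 4.9580 W/kg
Cost = power_per_kg / speed
Cost = 4.9580 / 2.24
Cost = 2.2134


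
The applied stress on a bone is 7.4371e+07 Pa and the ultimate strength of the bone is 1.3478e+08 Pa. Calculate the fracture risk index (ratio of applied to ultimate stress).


FRI = applied / ultimate
FRI = 7.4371e+07 / 1.3478e+08
FRI = 0.5518


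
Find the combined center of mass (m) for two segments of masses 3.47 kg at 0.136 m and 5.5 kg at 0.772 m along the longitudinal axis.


COM = (m1*x1 + m2*x2) / (m1 + m2)
COM = (3.47*0.136 + 5.5*0.772) / (3.47 + 5.5)
Numerator = 4.7179
Denominator = 8.9700
COM = 0.5260


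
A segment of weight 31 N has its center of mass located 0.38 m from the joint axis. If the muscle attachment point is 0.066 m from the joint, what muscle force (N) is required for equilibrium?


F_muscle = W * d_load / d_muscle
F_muscle = 31 * 0.38 / 0.066
Numerator = 11.7800
F_muscle = 178.4848


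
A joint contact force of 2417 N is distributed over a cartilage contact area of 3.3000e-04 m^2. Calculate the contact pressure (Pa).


P = F / A
P = 2417 / 3.3000e-04
P = 7.3242e+06


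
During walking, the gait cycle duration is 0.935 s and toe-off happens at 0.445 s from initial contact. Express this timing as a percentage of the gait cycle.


pct = (event_time / cycle_time) * 100
pct = (0.445 / 0.935) * 100
ratio = 0.4759
pct = 47.5936


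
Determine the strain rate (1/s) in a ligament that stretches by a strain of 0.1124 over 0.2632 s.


strain_rate = delta_strain / delta_t
strain_rate = 0.1124 / 0.2632
strain_rate = 0.4271


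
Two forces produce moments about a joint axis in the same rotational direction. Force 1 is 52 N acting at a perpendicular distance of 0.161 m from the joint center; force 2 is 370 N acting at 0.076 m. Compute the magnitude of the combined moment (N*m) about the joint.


M = F1 * d1 + F2 * d2
M = 52 * 0.161 + 370 * 0.076
M = 8.3720 + 28.1200
M = 36.4920


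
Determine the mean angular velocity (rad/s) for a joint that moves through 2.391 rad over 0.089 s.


omega = delta_theta / delta_t
omega = 2.391 / 0.089
omega = 26.8652


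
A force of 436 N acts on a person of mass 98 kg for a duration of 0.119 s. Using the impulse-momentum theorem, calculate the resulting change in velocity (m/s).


J = F * dt = 436 * 0.119 = 51.8840 N*s
delta_v = J / m
delta_v = 51.8840 / 98
delta_v = 0.5294


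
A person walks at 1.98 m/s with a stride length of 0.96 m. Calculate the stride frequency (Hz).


f = v / stride_length
f = 1.98 / 0.96
f = 2.0625


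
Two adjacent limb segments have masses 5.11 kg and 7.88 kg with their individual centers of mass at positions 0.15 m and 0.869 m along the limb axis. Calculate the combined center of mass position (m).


COM = (m1*x1 + m2*x2) / (m1 + m2)
COM = (5.11*0.15 + 7.88*0.869) / (5.11 + 7.88)
Numerator = 7.6142
Denominator = 12.9900
COM = 0.5862


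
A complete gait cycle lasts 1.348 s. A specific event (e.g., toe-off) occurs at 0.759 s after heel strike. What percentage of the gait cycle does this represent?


pct = (event_time / cycle_time) * 100
pct = (0.759 / 1.348) * 100
ratio = 0.5631
pct = 56.3056


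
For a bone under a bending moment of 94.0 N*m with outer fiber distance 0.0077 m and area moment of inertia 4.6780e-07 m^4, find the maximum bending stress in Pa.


sigma = M * c / I
sigma = 94.0 * 0.0077 / 4.6780e-07
M * c = 0.7238
sigma = 1.5472e+06


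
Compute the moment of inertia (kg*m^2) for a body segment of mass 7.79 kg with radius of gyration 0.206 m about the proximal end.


I = m * k^2
I = 7.79 * 0.206^2
k^2 = 0.0424
I = 0.3306


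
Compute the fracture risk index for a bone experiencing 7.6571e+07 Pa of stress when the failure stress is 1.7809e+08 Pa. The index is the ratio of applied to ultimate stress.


FRI = applied / ultimate
FRI = 7.6571e+07 / 1.7809e+08
FRI = 0.4300


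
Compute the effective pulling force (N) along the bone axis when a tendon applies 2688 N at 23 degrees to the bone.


F_eff = F_tendon * cos(theta)
theta = 23 deg = 0.4014 rad
cos(theta) = 0.9205
F_eff = 2688 * 0.9205
F_eff = 2474.3170


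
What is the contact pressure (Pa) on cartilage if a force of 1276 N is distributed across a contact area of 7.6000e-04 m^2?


P = F / A
P = 1276 / 7.6000e-04
P = 1.6789e+06


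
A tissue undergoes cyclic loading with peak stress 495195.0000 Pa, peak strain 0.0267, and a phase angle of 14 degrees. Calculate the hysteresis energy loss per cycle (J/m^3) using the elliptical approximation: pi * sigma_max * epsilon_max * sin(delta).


E_loss = pi * sigma_max * epsilon_max * sin(delta)
delta = 14 deg = 0.2443 rad
sin(delta) = 0.2419
E_loss = pi * 495195.0000 * 0.0267 * 0.2419
E_loss = 10048.7620


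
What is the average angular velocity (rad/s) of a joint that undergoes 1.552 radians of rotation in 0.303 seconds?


omega = delta_theta / delta_t
omega = 1.552 / 0.303
omega = 5.1221


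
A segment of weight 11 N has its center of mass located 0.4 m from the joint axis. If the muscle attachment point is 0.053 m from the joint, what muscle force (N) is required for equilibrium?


F_muscle = W * d_load / d_muscle
F_muscle = 11 * 0.4 / 0.053
Numerator = 4.4000
F_muscle = 83.0189


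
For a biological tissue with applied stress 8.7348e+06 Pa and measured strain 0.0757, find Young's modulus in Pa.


E = stress / strain
E = 8.7348e+06 / 0.0757
E = 1.1539e+08


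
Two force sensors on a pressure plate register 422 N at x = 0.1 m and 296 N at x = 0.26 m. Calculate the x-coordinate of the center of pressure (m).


COP_x = (F1*x1 + F2*x2) / (F1 + F2)
COP_x = (422*0.1 + 296*0.26) / (422 + 296)
Numerator = 119.1600
Denominator = 718
COP_x = 0.1660


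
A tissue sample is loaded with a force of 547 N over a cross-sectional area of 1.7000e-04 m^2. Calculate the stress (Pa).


stress = F / A
stress = 547 / 1.7000e-04
stress = 3.2176e+06


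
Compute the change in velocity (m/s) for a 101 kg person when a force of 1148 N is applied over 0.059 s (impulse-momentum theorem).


J = F * dt = 1148 * 0.059 = 67.7320 N*s
delta_v = J / m
delta_v = 67.7320 / 101
delta_v = 0.6706


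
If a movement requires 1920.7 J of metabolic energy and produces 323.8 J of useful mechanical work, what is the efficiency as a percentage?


eta = (W_mech / E_meta) * 100
eta = (323.8 / 1920.7) * 100
ratio = 0.1686
eta = 16.8584


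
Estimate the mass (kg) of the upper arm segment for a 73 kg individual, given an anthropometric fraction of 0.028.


m_segment = body_mass * fraction
m_segment = 73 * 0.028
m_segment = 2.0440


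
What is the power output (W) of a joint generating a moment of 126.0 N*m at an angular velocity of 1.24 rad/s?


P = M * omega
P = 126.0 * 1.24
P = 156.2400


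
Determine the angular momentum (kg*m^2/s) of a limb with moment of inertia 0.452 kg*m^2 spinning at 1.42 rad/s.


L = I * omega
L = 0.452 * 1.42
L = 0.6418


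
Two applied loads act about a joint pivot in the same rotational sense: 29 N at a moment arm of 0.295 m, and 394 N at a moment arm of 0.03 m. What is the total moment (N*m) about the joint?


M = F1 * d1 + F2 * d2
M = 29 * 0.295 + 394 * 0.03
M = 8.5550 + 11.8200
M = 20.3750


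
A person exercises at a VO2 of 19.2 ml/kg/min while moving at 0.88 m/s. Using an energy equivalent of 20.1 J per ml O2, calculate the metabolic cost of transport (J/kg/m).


Power per kg = VO2 * 20.1 / 60
Power per kg = 19.2 * 20.1 / 60 = 6.4320 W/kg
Cost = power_per_kg / speed
Cost = 6.4320 / 0.88
Cost = 7.3091


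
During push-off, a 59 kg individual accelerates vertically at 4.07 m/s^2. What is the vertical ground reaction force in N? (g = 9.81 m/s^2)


GRF = m * (g + a)
GRF = 59 * (9.81 + 4.07)
GRF = 59 * 13.8800
GRF = 818.9200


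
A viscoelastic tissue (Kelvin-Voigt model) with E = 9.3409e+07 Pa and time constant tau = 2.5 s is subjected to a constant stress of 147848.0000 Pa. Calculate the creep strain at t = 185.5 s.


epsilon(t) = (sigma/E) * (1 - exp(-t/tau))
sigma/E = 147848.0000 / 9.3409e+07 = 0.0016
exp(-t/tau) = exp(-185.5 / 2.5) = 5.9614e-33
epsilon = 0.0016 * (1 - 5.9614e-33)
epsilon = 0.0016


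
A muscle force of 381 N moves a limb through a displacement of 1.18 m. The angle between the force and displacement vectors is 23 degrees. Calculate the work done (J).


W = F * d * cos(theta)
theta = 23 deg = 0.4014 rad
cos(theta) = 0.9205
W = 381 * 1.18 * 0.9205
W = 413.8406


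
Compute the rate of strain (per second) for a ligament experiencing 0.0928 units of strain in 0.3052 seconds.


strain_rate = delta_strain / delta_t
strain_rate = 0.0928 / 0.3052
strain_rate = 0.3041


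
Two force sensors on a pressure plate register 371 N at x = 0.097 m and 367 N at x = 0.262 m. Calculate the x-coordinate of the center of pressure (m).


COP_x = (F1*x1 + F2*x2) / (F1 + F2)
COP_x = (371*0.097 + 367*0.262) / (371 + 367)
Numerator = 132.1410
Denominator = 738
COP_x = 0.1791


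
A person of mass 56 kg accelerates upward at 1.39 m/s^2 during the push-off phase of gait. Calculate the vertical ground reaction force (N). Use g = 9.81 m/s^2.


GRF = m * (g + a)
GRF = 56 * (9.81 + 1.39)
GRF = 56 * 11.2000
GRF = 627.2000


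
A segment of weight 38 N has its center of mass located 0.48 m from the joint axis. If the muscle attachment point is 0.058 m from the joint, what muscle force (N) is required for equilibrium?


F_muscle = W * d_load / d_muscle
F_muscle = 38 * 0.48 / 0.058
Numerator = 18.2400
F_muscle = 314.4828


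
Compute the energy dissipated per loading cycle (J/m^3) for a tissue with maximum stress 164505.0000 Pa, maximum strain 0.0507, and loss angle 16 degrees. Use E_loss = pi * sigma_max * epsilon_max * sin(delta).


E_loss = pi * sigma_max * epsilon_max * sin(delta)
delta = 16 deg = 0.2793 rad
sin(delta) = 0.2756
E_loss = pi * 164505.0000 * 0.0507 * 0.2756
E_loss = 7222.2914


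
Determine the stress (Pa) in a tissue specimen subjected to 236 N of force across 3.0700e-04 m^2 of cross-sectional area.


stress = F / A
stress = 236 / 3.0700e-04
stress = 768729.6417


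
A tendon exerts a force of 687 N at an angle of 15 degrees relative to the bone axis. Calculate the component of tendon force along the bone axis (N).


F_eff = F_tendon * cos(theta)
theta = 15 deg = 0.2618 rad
cos(theta) = 0.9659
F_eff = 687 * 0.9659
F_eff = 663.5910


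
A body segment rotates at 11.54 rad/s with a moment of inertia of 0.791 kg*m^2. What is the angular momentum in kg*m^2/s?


L = I * omega
L = 0.791 * 11.54
L = 9.1281


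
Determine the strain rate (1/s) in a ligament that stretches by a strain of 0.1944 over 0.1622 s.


strain_rate = delta_strain / delta_t
strain_rate = 0.1944 / 0.1622
strain_rate = 1.1985


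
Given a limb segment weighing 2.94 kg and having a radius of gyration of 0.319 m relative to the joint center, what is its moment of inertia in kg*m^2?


I = m * k^2
I = 2.94 * 0.319^2
k^2 = 0.1018
I = 0.2992


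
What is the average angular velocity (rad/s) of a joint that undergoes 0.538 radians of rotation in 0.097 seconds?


omega = delta_theta / delta_t
omega = 0.538 / 0.097
omega = 5.5464


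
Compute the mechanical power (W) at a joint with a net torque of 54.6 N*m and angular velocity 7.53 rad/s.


P = M * omega
P = 54.6 * 7.53
P = 411.1380


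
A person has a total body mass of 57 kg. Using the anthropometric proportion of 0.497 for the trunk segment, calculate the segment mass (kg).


m_segment = body_mass * fraction
m_segment = 57 * 0.497
m_segment = 28.3290


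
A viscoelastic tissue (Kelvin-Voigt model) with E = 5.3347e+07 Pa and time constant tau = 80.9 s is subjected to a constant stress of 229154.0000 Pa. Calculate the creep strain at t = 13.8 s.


epsilon(t) = (sigma/E) * (1 - exp(-t/tau))
sigma/E = 229154.0000 / 5.3347e+07 = 0.0043
exp(-t/tau) = exp(-13.8 / 80.9) = 0.8432
epsilon = 0.0043 * (1 - 0.8432)
epsilon = 6.7365e-04


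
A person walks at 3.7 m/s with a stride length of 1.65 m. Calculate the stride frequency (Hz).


f = v / stride_length
f = 3.7 / 1.65
f = 2.2424


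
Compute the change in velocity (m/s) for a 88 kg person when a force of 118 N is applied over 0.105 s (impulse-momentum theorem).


J = F * dt = 118 * 0.105 = 12.3900 N*s
delta_v = J / m
delta_v = 12.3900 / 88
delta_v = 0.1408


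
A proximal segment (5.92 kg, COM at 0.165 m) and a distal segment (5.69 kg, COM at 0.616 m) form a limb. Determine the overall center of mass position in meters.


COM = (m1*x1 + m2*x2) / (m1 + m2)
COM = (5.92*0.165 + 5.69*0.616) / (5.92 + 5.69)
Numerator = 4.4818
Denominator = 11.6100
COM = 0.3860


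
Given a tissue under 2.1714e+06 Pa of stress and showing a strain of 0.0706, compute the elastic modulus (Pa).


E = stress / strain
E = 2.1714e+06 / 0.0706
E = 3.0756e+07


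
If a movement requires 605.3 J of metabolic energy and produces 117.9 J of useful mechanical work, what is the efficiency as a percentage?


eta = (W_mech / E_meta) * 100
eta = (117.9 / 605.3) * 100
ratio = 0.1948
eta = 19.4779


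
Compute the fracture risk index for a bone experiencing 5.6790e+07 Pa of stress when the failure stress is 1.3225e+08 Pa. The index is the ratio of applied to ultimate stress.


FRI = applied / ultimate
FRI = 5.6790e+07 / 1.3225e+08
FRI = 0.4294


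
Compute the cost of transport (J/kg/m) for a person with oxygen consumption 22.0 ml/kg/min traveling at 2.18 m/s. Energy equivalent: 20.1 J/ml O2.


Power per kg = VO2 * 20.1 / 60
Power per kg = 22.0 * 20.1 / 60 = 7.3700 W/kg
Cost = power_per_kg / speed
Cost = 7.3700 / 2.18
Cost = 3.3807


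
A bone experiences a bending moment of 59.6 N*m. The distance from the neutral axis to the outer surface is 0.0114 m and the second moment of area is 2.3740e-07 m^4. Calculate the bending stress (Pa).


sigma = M * c / I
sigma = 59.6 * 0.0114 / 2.3740e-07
M * c = 0.6794
sigma = 2.8620e+06


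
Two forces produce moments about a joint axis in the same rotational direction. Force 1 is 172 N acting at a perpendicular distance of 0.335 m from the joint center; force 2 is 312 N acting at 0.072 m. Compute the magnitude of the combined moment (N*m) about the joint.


M = F1 * d1 + F2 * d2
M = 172 * 0.335 + 312 * 0.072
M = 57.6200 + 22.4640
M = 80.0840


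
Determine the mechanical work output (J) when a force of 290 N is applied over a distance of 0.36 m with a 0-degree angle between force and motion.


W = F * d * cos(theta)
theta = 0 deg = 0.0000 rad
cos(theta) = 1.0000
W = 290 * 0.36 * 1.0000
W = 104.4000


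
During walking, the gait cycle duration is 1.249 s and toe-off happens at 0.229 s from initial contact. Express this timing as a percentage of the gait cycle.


pct = (event_time / cycle_time) * 100
pct = (0.229 / 1.249) * 100
ratio = 0.1833
pct = 18.3347


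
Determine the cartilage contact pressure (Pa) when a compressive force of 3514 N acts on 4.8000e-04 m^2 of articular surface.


P = F / A
P = 3514 / 4.8000e-04
P = 7.3208e+06


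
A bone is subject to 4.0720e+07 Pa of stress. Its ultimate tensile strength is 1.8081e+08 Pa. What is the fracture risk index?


FRI = applied / ultimate
FRI = 4.0720e+07 / 1.8081e+08
FRI = 0.2252


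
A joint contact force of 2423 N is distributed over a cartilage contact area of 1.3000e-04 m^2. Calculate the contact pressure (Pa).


P = F / A
P = 2423 / 1.3000e-04
P = 1.8638e+07


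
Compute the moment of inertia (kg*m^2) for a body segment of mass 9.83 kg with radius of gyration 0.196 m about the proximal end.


I = m * k^2
I = 9.83 * 0.196^2
k^2 = 0.0384
I = 0.3776


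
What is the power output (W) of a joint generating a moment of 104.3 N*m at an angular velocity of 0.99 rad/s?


P = M * omega
P = 104.3 * 0.99
P = 103.2570


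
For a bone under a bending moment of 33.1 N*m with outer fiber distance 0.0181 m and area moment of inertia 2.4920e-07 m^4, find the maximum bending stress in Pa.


sigma = M * c / I
sigma = 33.1 * 0.0181 / 2.4920e-07
M * c = 0.5991
sigma = 2.4041e+06


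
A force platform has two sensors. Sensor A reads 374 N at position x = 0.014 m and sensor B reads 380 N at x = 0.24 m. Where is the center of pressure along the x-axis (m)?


COP_x = (F1*x1 + F2*x2) / (F1 + F2)
COP_x = (374*0.014 + 380*0.24) / (374 + 380)
Numerator = 96.4360
Denominator = 754
COP_x = 0.1279


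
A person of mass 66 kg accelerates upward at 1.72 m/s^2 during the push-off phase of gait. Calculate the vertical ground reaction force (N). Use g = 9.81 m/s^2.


GRF = m * (g + a)
GRF = 66 * (9.81 + 1.72)
GRF = 66 * 11.5300
GRF = 760.9800


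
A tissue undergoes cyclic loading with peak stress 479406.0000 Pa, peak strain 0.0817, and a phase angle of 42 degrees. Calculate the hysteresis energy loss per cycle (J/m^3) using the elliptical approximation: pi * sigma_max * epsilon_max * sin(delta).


E_loss = pi * sigma_max * epsilon_max * sin(delta)
delta = 42 deg = 0.7330 rad
sin(delta) = 0.6691
E_loss = pi * 479406.0000 * 0.0817 * 0.6691
E_loss = 82335.3412


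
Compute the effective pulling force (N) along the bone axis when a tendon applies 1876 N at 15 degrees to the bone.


F_eff = F_tendon * cos(theta)
theta = 15 deg = 0.2618 rad
cos(theta) = 0.9659
F_eff = 1876 * 0.9659
F_eff = 1812.0769


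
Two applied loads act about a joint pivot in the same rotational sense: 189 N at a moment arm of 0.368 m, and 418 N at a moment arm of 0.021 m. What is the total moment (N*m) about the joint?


M = F1 * d1 + F2 * d2
M = 189 * 0.368 + 418 * 0.021
M = 69.5520 + 8.7780
M = 78.3300


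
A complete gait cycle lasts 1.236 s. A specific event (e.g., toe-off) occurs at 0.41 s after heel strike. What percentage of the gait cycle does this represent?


pct = (event_time / cycle_time) * 100
pct = (0.41 / 1.236) * 100
ratio = 0.3317
pct = 33.1715


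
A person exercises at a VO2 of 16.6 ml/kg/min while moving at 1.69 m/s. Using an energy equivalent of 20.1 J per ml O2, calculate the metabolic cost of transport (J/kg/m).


Power per kg = VO2 * 20.1 / 60
Power per kg = 16.6 * 20.1 / 60 = 5.5610 W/kg
Cost = power_per_kg / speed
Cost = 5.5610 / 1.69
Cost = 3.2905


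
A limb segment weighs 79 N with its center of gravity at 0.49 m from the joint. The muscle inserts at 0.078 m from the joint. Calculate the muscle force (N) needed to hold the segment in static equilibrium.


F_muscle = W * d_load / d_muscle
F_muscle = 79 * 0.49 / 0.078
Numerator = 38.7100
F_muscle = 496.2821


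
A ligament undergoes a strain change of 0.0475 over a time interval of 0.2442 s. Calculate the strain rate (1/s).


strain_rate = delta_strain / delta_t
strain_rate = 0.0475 / 0.2442
strain_rate = 0.1945


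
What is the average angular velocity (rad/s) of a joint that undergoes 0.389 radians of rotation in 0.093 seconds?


omega = delta_theta / delta_t
omega = 0.389 / 0.093
omega = 4.1828


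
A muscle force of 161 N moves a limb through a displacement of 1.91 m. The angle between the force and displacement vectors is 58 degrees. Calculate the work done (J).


W = F * d * cos(theta)
theta = 58 deg = 1.0123 rad
cos(theta) = 0.5299
W = 161 * 1.91 * 0.5299
W = 162.9555


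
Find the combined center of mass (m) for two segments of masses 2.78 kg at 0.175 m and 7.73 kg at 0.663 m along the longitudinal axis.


COM = (m1*x1 + m2*x2) / (m1 + m2)
COM = (2.78*0.175 + 7.73*0.663) / (2.78 + 7.73)
Numerator = 5.6115
Denominator = 10.5100
COM = 0.5339


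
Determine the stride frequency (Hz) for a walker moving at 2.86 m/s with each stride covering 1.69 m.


f = v / stride_length
f = 2.86 / 1.69
f = 1.6923


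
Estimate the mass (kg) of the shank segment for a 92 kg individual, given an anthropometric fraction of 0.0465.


m_segment = body_mass * fraction
m_segment = 92 * 0.0465
m_segment = 4.2780


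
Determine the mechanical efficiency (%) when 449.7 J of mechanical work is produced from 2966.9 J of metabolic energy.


eta = (W_mech / E_meta) * 100
eta = (449.7 / 2966.9) * 100
ratio = 0.1516
eta = 15.1572


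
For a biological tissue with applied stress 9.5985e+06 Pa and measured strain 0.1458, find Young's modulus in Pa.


E = stress / strain
E = 9.5985e+06 / 0.1458
E = 6.5833e+07


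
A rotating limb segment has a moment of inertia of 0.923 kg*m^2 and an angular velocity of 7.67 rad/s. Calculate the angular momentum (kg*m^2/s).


L = I * omega
L = 0.923 * 7.67
L = 7.0794


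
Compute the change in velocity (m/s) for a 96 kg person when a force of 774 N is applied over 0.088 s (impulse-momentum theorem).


J = F * dt = 774 * 0.088 = 68.1120 N*s
delta_v = J / m
delta_v = 68.1120 / 96
delta_v = 0.7095


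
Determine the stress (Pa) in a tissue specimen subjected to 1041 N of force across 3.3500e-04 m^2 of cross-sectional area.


stress = F / A
stress = 1041 / 3.3500e-04
stress = 3.1075e+06


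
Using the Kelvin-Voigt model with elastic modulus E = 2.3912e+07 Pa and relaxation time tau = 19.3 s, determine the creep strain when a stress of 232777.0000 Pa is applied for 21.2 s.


epsilon(t) = (sigma/E) * (1 - exp(-t/tau))
sigma/E = 232777.0000 / 2.3912e+07 = 0.0097
exp(-t/tau) = exp(-21.2 / 19.3) = 0.3334
epsilon = 0.0097 * (1 - 0.3334)
epsilon = 0.0065


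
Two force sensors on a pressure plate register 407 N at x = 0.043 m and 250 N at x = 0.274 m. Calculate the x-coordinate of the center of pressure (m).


COP_x = (F1*x1 + F2*x2) / (F1 + F2)
COP_x = (407*0.043 + 250*0.274) / (407 + 250)
Numerator = 86.0010
Denominator = 657
COP_x = 0.1309
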